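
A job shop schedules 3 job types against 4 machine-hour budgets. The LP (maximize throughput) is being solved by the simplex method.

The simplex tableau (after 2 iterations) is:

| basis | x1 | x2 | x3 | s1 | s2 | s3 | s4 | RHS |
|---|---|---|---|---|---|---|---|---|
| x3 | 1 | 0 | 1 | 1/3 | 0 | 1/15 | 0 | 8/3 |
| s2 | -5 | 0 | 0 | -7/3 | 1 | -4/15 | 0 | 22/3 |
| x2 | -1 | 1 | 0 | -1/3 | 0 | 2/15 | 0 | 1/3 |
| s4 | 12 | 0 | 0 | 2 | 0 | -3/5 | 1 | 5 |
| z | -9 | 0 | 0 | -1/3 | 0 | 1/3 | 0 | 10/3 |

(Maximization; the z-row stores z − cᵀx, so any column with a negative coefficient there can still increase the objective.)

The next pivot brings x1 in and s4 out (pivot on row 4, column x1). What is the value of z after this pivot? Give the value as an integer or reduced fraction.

85/12

Minimum ratio for x1: 5/12 = 5/12.
z changes by −(z-row coeff of x1)·ratio = −(-9)·(5/12) = 15/4.
New z = 10/3 + (15/4) = 85/12.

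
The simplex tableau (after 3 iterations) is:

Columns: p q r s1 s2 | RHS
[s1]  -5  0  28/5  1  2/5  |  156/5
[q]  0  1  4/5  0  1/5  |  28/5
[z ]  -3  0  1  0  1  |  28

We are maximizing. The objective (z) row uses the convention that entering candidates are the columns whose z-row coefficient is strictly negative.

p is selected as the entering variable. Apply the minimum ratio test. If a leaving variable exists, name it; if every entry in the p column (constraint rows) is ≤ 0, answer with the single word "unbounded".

p-column entries: row 1: -5, row 2: 0. All ≤ 0, so p can increase without bound; the LP is unbounded in this direction.

unbounded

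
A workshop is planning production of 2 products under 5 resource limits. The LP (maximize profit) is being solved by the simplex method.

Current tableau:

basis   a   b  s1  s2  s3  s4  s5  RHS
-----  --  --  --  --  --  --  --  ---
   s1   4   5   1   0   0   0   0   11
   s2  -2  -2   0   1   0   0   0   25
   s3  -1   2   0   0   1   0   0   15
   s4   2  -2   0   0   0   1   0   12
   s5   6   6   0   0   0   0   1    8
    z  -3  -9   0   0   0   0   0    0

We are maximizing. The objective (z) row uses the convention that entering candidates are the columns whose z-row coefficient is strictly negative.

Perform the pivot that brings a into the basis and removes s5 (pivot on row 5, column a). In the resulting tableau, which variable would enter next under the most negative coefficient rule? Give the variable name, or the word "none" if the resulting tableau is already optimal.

Pivot element 6. New z-row = old z-row − (-3)·(row 5/6).
Updated z-row coefficients: a: 0, b: -6, s1: 0, s2: 0, s3: 0, s4: 0, s5: 1/2.
The most negative is -6 in column b, so b would enter next.

b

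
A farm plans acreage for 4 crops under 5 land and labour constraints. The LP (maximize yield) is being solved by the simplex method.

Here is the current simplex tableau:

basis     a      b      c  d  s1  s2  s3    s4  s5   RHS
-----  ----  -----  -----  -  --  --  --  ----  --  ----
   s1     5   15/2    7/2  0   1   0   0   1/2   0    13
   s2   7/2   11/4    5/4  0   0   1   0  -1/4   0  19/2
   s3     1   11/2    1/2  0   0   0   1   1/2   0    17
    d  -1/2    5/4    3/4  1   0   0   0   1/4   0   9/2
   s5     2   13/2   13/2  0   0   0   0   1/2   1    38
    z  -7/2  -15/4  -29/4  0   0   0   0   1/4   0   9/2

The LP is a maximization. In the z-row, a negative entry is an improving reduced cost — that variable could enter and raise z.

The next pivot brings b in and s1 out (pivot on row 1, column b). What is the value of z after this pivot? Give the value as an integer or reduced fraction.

Minimum ratio for b: 13/(15/2) = 26/15.
z changes by −(z-row coeff of b)·ratio = −(-15/4)·(26/15) = 13/2.
New z = 9/2 + (13/2) = 11.

11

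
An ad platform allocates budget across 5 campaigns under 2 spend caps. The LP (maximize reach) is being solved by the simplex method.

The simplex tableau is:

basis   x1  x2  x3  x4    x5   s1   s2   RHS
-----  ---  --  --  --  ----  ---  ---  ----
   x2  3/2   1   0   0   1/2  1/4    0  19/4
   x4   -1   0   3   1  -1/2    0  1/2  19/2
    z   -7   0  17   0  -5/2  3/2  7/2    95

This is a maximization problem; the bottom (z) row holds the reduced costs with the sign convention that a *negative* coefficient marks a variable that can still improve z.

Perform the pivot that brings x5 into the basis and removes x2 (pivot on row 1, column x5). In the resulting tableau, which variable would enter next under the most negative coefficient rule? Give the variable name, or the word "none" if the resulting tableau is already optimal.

none

Pivot element 1/2. New z-row = old z-row − (-5/2)·(row 1/(1/2)).
Updated z-row coefficients: x1: 1/2, x2: 5, x3: 17, x4: 0, x5: 0, s1: 11/4, s2: 7/2.
No coefficient is strictly negative; the tableau after this pivot is optimal.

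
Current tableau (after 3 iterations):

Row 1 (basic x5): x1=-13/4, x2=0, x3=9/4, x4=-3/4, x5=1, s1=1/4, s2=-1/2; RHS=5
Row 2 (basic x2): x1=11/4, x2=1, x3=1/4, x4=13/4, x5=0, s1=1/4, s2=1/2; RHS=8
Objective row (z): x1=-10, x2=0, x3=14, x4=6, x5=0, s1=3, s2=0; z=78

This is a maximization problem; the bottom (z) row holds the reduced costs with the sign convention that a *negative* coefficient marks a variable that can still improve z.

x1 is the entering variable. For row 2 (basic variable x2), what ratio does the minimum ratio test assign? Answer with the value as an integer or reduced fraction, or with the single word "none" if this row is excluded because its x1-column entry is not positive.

32/11

Ratio = RHS / (x1 entry) = 8 / (11/4) = 32/11.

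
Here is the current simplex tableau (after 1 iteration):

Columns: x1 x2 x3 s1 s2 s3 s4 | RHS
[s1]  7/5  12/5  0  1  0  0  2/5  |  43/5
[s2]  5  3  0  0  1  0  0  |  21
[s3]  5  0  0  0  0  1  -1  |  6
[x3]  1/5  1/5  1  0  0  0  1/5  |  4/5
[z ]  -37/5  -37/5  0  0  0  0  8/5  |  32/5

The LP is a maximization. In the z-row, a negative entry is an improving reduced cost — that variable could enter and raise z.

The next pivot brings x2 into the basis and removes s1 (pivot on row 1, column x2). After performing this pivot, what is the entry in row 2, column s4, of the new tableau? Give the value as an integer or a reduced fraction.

Pivot element is row 1, column x2: 12/5.
Normalize row 1: new (row 1, s4) = (2/5)/(12/5) = 1/6.
row 2 ← row 2 − 3·(new row 1): 0 − 3·(1/6) = -1/2.

-1/2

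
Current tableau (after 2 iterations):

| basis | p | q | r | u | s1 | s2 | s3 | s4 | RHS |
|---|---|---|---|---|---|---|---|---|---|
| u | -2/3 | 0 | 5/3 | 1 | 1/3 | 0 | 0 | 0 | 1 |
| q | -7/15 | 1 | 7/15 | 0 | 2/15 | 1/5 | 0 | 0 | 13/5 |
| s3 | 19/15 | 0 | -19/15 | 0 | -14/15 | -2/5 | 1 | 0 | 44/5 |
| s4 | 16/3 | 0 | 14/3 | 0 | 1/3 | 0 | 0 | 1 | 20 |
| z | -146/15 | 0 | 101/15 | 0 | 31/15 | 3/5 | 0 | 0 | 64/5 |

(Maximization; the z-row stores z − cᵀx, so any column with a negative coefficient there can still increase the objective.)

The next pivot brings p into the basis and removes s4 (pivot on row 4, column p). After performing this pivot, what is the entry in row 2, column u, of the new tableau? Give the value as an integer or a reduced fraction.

0

Pivot element is row 4, column p: 16/3.
Normalize row 4: new (row 4, u) = 0/(16/3) = 0.
row 2 ← row 2 − (-7/15)·(new row 4): 0 − (-7/15)·0 = 0.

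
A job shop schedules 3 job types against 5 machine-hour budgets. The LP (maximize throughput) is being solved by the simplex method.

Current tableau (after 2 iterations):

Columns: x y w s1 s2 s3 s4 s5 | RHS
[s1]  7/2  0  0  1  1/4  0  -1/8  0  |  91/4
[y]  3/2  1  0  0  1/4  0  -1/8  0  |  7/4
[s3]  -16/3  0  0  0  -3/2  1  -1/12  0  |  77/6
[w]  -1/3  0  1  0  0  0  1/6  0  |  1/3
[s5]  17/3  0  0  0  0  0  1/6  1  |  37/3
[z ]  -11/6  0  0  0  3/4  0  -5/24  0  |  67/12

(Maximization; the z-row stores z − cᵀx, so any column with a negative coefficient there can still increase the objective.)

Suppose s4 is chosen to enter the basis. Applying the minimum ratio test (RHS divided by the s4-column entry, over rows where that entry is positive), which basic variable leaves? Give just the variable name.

w

Ratios: row 1 (s1): entry -1/8 ≤ 0, skip; row 2 (y): entry -1/8 ≤ 0, skip; row 3 (s3): entry -1/12 ≤ 0, skip; row 4 (w): (1/3)/(1/6) = 2; row 5 (s5): (37/3)/(1/6) = 74.
Minimum ratio 2 is in the w row, so w leaves.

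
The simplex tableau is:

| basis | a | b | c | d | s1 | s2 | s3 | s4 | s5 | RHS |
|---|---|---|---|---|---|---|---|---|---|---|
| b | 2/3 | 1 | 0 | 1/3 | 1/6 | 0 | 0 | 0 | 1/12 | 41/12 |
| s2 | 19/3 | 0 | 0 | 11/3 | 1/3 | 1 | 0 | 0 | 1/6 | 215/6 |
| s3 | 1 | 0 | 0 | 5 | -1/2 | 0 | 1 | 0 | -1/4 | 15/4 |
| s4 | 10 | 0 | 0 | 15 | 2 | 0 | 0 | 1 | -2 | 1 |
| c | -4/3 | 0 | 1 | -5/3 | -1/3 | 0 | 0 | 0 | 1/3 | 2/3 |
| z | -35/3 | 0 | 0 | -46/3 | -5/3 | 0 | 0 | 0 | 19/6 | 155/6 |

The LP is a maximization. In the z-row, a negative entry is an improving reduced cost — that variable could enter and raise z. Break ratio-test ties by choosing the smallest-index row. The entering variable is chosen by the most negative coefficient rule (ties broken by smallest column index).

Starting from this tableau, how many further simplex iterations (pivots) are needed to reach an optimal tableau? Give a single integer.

2

pivot: d in, s4 out → z = 2417/90
pivot: a in, d out → z = 27
No improving column remains; optimal.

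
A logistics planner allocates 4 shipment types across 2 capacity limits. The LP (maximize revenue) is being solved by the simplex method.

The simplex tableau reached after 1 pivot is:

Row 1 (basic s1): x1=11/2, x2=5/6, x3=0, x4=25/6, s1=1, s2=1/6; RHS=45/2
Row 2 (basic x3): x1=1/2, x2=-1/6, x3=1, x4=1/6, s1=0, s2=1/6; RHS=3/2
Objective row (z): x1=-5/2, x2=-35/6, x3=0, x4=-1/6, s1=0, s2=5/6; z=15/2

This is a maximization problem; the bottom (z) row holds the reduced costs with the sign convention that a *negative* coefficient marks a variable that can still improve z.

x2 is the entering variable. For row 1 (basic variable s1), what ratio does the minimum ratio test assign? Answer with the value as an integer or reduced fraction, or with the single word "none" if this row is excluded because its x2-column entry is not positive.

Ratio = RHS / (x2 entry) = (45/2) / (5/6) = 27.

27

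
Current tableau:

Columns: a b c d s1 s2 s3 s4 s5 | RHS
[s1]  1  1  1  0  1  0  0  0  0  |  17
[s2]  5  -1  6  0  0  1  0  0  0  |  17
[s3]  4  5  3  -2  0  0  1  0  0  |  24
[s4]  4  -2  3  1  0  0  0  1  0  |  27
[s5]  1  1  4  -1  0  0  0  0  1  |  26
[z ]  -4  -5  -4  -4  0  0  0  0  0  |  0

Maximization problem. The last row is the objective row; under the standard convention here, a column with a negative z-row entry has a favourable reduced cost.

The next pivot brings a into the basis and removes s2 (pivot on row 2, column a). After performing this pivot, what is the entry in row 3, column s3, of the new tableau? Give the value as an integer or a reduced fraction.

1

Pivot element is row 2, column a: 5.
Normalize row 2: new (row 2, s3) = 0/5 = 0.
row 3 ← row 3 − 4·(new row 2): 1 − 4·0 = 1.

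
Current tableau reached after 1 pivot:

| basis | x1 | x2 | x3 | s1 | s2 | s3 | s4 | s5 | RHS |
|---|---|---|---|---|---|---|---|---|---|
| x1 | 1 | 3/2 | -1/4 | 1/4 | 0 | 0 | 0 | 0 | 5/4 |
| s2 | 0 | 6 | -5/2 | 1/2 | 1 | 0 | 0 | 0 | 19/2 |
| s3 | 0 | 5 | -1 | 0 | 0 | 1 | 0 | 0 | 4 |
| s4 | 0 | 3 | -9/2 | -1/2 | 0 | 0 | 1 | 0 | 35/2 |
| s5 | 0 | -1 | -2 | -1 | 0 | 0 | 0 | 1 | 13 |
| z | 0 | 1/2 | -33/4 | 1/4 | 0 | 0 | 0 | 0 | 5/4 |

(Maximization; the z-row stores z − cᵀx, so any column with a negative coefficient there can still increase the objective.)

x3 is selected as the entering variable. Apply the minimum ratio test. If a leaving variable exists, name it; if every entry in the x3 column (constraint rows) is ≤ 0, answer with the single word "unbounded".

unbounded

x3-column entries: row 1: -1/4, row 2: -5/2, row 3: -1, row 4: -9/2, row 5: -2. All ≤ 0, so x3 can increase without bound; the LP is unbounded in this direction.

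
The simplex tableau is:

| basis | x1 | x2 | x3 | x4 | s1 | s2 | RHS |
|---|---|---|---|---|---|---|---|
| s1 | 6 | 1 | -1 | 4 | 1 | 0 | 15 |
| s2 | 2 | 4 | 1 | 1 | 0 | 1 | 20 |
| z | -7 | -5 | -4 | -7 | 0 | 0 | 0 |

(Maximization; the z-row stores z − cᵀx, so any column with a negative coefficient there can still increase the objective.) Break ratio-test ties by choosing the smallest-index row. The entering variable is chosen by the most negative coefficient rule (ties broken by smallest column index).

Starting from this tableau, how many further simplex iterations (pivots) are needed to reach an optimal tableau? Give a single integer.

3

pivot: x1 in, s1 out → z = 35/2
pivot: x3 in, s2 out → z = 605/8
pivot: x4 in, x1 out → z = 101
No improving column remains; optimal.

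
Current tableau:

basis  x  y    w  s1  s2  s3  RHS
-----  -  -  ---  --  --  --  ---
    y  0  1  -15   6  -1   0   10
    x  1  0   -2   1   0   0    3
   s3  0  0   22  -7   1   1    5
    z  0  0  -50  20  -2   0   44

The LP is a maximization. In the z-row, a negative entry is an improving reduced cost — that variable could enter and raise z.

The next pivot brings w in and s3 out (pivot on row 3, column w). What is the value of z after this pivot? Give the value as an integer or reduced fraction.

609/11

Minimum ratio for w: 5/22 = 5/22.
z changes by −(z-row coeff of w)·ratio = −(-50)·(5/22) = 125/11.
New z = 44 + (125/11) = 609/11.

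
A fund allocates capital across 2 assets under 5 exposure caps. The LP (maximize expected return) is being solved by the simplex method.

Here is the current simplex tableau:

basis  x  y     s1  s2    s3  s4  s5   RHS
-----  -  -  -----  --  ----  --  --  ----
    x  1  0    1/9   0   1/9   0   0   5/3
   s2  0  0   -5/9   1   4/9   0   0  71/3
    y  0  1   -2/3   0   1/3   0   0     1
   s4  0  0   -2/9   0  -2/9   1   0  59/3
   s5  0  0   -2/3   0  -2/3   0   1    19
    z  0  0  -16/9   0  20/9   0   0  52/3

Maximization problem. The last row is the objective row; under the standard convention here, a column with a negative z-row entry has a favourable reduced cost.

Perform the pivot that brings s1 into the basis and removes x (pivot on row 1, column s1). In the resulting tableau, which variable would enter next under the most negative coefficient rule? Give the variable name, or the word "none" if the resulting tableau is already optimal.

none

Pivot element 1/9. New z-row = old z-row − (-16/9)·(row 1/(1/9)).
Updated z-row coefficients: x: 16, y: 0, s1: 0, s2: 0, s3: 4, s4: 0, s5: 0.
No coefficient is strictly negative; the tableau after this pivot is optimal.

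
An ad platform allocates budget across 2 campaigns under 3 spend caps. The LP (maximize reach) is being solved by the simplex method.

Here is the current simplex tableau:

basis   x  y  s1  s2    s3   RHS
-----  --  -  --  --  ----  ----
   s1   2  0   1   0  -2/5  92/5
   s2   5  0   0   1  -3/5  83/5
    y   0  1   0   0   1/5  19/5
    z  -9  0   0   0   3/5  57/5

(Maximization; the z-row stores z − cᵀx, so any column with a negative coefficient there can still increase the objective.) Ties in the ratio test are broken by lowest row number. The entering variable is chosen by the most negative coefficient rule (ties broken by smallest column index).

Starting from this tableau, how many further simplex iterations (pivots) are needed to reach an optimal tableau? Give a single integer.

2

pivot: x in, s2 out → z = 1032/25
pivot: s3 in, y out → z = 252/5
No improving column remains; optimal.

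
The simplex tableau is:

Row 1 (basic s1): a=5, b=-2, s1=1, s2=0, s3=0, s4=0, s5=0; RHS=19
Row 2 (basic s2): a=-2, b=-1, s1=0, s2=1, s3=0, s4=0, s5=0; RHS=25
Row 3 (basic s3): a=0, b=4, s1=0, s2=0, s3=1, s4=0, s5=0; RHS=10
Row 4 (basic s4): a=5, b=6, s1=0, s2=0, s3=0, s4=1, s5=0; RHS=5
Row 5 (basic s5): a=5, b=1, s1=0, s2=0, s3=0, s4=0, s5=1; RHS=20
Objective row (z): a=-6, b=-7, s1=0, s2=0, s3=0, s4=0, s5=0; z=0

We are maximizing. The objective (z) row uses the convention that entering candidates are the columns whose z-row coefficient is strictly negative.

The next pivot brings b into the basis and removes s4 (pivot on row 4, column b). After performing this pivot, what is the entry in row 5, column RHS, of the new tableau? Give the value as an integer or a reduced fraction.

Pivot element is row 4, column b: 6.
Normalize row 4: new (row 4, RHS) = 5/6 = 5/6.
row 5 ← row 5 − 1·(new row 4): 20 − 1·(5/6) = 115/6.

115/6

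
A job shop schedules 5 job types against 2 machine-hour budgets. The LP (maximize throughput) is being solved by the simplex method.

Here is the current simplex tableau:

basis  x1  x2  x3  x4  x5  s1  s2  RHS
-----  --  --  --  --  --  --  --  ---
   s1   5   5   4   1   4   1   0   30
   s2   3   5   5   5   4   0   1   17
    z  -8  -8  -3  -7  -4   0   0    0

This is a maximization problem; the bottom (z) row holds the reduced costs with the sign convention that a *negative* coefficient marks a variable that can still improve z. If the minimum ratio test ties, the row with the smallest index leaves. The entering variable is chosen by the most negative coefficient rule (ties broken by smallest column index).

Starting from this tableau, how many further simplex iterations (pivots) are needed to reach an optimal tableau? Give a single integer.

1

pivot: x1 in, s2 out → z = 136/3
No improving column remains; optimal.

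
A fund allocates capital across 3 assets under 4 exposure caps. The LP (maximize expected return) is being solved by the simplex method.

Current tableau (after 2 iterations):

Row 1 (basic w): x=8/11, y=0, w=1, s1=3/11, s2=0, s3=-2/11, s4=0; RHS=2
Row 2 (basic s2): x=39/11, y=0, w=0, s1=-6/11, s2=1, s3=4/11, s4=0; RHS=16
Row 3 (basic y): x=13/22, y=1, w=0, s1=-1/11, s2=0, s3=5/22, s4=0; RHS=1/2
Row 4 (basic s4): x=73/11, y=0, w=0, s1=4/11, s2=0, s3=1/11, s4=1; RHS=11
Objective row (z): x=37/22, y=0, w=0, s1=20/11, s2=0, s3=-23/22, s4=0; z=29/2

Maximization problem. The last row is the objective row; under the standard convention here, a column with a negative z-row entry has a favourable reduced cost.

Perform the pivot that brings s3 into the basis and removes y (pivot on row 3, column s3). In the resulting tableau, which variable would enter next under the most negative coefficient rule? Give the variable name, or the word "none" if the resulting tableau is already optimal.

none

Pivot element 5/22. New z-row = old z-row − (-23/22)·(row 3/(5/22)).
Updated z-row coefficients: x: 22/5, y: 23/5, w: 0, s1: 7/5, s2: 0, s3: 0, s4: 0.
No coefficient is strictly negative; the tableau after this pivot is optimal.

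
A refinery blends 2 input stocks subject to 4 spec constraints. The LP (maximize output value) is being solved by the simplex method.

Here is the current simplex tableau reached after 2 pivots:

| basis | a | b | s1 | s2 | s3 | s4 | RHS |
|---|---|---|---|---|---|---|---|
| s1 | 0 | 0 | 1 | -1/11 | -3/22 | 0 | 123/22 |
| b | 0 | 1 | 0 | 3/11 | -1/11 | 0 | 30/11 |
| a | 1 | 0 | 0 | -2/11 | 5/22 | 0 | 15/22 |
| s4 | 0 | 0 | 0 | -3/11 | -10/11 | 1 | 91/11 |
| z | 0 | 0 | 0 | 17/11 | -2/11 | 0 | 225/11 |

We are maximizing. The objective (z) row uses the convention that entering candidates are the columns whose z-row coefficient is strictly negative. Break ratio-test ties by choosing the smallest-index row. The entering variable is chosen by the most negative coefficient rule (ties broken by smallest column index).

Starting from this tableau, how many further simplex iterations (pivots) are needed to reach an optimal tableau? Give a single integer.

pivot: s3 in, a out → z = 21
No improving column remains; optimal.

1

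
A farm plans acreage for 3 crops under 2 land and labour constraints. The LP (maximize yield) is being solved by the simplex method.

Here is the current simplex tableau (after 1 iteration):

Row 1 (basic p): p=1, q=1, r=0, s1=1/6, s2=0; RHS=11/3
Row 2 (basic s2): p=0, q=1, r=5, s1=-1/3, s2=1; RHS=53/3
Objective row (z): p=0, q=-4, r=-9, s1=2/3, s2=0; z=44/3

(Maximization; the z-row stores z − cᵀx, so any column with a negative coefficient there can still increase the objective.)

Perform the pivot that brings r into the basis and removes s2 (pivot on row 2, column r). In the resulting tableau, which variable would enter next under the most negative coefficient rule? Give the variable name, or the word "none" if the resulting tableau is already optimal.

Pivot element 5. New z-row = old z-row − (-9)·(row 2/5).
Updated z-row coefficients: p: 0, q: -11/5, r: 0, s1: 1/15, s2: 9/5.
The most negative is -11/5 in column q, so q would enter next.

q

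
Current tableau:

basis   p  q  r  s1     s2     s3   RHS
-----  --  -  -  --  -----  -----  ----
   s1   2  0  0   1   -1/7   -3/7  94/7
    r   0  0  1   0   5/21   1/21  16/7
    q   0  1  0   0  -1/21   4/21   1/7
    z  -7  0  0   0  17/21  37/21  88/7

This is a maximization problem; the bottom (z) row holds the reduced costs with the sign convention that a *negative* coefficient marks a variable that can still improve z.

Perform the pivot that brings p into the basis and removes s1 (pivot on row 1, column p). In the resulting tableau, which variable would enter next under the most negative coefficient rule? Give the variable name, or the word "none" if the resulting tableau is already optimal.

Pivot element 2. New z-row = old z-row − (-7)·(row 1/2).
Updated z-row coefficients: p: 0, q: 0, r: 0, s1: 7/2, s2: 13/42, s3: 11/42.
No coefficient is strictly negative; the tableau after this pivot is optimal.

none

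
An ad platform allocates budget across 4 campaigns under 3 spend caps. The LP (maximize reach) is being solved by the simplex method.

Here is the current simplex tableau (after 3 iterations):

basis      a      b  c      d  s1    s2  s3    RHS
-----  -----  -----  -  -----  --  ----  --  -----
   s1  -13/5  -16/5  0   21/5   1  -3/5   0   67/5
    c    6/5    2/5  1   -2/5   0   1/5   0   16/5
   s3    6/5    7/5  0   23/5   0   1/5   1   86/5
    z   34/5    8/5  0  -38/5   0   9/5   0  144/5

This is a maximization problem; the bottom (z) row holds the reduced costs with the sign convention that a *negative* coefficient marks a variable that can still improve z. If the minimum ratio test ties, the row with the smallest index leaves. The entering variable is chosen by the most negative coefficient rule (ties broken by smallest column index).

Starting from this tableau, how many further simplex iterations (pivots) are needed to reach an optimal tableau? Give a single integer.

2

pivot: d in, s1 out → z = 1114/21
pivot: b in, s3 out → z = 5686/103
No improving column remains; optimal.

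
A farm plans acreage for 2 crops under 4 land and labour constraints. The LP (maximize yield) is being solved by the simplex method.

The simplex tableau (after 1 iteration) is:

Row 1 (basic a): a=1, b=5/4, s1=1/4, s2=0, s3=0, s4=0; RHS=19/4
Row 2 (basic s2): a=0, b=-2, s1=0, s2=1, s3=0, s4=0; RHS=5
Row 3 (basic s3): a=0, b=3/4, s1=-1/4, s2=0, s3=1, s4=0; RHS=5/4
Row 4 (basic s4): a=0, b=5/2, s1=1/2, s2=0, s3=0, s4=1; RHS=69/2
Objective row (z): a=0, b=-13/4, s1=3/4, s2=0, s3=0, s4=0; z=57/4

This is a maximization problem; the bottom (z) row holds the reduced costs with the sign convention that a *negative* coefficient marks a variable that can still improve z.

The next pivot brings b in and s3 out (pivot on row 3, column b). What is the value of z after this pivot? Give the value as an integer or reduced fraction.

59/3

Minimum ratio for b: (5/4)/(3/4) = 5/3.
z changes by −(z-row coeff of b)·ratio = −(-13/4)·(5/3) = 65/12.
New z = 57/4 + (65/12) = 59/3.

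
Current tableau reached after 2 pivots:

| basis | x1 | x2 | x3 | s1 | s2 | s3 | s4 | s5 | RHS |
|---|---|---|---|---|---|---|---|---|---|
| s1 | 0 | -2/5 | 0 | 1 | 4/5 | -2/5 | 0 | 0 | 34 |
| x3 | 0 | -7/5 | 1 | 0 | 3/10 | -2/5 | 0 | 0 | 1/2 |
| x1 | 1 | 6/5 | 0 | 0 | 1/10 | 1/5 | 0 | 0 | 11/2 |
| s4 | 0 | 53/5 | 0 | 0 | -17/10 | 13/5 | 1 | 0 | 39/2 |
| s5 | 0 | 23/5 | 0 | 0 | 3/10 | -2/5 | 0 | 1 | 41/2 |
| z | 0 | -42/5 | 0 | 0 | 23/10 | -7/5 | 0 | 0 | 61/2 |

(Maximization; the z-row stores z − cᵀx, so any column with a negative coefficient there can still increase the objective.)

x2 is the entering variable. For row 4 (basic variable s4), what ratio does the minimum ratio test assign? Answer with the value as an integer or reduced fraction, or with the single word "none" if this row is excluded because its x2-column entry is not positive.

195/106

Ratio = RHS / (x2 entry) = (39/2) / (53/5) = 195/106.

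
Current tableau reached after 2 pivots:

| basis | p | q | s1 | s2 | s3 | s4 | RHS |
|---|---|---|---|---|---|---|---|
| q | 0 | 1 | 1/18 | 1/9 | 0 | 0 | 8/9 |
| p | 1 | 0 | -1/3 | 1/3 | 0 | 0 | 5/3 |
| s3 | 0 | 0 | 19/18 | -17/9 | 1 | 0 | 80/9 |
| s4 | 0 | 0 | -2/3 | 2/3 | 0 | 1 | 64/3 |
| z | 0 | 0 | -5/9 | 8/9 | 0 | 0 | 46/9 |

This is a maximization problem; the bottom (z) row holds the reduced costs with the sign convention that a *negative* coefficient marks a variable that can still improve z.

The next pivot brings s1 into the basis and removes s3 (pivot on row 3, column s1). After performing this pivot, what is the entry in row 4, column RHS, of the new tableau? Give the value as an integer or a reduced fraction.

512/19

Pivot element is row 3, column s1: 19/18.
Normalize row 3: new (row 3, RHS) = (80/9)/(19/18) = 160/19.
row 4 ← row 4 − (-2/3)·(new row 3): 64/3 − (-2/3)·(160/19) = 512/19.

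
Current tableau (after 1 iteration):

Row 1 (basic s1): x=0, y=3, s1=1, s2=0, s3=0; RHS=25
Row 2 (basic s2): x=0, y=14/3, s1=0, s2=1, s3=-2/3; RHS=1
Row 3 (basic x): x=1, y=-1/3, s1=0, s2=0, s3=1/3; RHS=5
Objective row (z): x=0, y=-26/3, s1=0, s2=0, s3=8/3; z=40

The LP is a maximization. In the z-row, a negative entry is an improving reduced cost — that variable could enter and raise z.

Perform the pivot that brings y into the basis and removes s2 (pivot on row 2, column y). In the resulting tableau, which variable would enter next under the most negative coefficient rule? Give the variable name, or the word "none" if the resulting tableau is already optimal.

Pivot element 14/3. New z-row = old z-row − (-26/3)·(row 2/(14/3)).
Updated z-row coefficients: x: 0, y: 0, s1: 0, s2: 13/7, s3: 10/7.
No coefficient is strictly negative; the tableau after this pivot is optimal.

none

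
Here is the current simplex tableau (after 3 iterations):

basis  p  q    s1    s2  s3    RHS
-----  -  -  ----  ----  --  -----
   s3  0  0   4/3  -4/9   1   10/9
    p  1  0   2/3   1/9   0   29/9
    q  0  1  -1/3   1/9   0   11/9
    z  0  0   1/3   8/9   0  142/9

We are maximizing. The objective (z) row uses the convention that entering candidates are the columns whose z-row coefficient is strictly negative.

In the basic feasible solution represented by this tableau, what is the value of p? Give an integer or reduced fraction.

29/9

p is basic (row 2); its value is the RHS of that row: 29/9.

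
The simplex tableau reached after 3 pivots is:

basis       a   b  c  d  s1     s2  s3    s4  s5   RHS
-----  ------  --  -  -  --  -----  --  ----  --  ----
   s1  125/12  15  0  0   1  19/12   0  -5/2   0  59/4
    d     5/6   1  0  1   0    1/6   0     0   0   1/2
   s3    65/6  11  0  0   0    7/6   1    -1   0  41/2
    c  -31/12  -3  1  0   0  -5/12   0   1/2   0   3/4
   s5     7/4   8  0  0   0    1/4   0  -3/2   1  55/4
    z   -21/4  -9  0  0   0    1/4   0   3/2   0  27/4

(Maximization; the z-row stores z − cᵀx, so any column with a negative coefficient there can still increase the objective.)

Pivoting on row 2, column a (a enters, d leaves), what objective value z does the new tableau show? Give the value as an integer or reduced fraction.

Minimum ratio for a: (1/2)/(5/6) = 3/5.
z changes by −(z-row coeff of a)·ratio = −(-21/4)·(3/5) = 63/20.
New z = 27/4 + (63/20) = 99/10.

99/10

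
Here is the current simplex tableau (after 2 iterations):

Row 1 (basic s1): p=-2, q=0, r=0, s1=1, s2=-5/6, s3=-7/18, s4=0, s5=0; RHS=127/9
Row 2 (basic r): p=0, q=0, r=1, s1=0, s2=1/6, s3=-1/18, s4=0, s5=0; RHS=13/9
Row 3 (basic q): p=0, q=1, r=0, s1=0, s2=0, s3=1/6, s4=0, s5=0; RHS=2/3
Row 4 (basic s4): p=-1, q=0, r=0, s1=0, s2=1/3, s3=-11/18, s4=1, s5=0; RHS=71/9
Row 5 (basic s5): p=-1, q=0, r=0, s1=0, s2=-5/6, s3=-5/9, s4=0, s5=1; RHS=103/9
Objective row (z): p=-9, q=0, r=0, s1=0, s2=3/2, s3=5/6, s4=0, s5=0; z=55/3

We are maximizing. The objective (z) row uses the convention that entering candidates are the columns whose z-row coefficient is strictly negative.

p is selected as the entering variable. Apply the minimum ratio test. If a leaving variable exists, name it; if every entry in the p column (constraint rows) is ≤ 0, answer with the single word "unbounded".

p-column entries: row 1: -2, row 2: 0, row 3: 0, row 4: -1, row 5: -1. All ≤ 0, so p can increase without bound; the LP is unbounded in this direction.

unbounded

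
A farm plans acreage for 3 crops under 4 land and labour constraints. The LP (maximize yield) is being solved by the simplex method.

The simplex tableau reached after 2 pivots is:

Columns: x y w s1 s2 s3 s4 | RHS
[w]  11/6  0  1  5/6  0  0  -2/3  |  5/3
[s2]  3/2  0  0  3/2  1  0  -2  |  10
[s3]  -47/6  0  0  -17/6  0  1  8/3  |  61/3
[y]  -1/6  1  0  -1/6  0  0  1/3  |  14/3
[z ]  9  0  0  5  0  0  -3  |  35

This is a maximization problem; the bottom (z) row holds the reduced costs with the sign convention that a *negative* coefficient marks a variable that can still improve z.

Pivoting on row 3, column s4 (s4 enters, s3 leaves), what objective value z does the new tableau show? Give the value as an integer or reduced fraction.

463/8

Minimum ratio for s4: (61/3)/(8/3) = 61/8.
z changes by −(z-row coeff of s4)·ratio = −(-3)·(61/8) = 183/8.
New z = 35 + (183/8) = 463/8.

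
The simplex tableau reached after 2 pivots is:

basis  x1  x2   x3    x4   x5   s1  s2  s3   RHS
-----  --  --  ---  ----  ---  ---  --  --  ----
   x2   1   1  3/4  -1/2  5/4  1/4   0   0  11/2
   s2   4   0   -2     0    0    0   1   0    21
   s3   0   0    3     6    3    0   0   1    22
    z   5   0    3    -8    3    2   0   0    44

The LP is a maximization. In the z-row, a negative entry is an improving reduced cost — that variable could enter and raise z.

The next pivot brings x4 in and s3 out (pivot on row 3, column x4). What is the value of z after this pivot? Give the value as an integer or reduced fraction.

220/3

Minimum ratio for x4: 22/6 = 11/3.
z changes by −(z-row coeff of x4)·ratio = −(-8)·(11/3) = 88/3.
New z = 44 + (88/3) = 220/3.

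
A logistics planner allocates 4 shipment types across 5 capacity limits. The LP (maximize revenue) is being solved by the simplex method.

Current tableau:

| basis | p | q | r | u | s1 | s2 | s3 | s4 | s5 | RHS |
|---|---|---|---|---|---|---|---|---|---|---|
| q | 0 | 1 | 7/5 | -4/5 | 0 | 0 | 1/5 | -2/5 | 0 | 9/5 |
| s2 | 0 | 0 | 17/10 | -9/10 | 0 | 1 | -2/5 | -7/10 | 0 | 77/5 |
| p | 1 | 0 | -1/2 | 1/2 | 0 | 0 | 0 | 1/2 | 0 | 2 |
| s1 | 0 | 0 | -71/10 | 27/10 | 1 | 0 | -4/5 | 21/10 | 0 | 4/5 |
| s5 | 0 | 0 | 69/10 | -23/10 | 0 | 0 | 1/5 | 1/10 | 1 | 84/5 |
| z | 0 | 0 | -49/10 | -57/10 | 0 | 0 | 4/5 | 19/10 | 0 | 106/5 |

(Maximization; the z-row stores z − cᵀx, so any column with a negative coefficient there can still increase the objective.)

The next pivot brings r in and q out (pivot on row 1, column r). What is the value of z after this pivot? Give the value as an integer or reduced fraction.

55/2

Minimum ratio for r: (9/5)/(7/5) = 9/7.
z changes by −(z-row coeff of r)·ratio = −(-49/10)·(9/7) = 63/10.
New z = 106/5 + (63/10) = 55/2.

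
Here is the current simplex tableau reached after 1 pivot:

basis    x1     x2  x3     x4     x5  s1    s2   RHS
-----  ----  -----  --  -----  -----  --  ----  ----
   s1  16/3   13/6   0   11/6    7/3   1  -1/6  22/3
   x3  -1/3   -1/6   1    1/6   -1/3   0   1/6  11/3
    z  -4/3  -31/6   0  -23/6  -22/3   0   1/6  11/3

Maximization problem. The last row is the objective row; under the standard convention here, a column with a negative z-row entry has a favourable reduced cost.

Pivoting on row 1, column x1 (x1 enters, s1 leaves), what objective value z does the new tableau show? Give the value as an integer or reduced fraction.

Minimum ratio for x1: (22/3)/(16/3) = 11/8.
z changes by −(z-row coeff of x1)·ratio = −(-4/3)·(11/8) = 11/6.
New z = 11/3 + (11/6) = 11/2.

11/2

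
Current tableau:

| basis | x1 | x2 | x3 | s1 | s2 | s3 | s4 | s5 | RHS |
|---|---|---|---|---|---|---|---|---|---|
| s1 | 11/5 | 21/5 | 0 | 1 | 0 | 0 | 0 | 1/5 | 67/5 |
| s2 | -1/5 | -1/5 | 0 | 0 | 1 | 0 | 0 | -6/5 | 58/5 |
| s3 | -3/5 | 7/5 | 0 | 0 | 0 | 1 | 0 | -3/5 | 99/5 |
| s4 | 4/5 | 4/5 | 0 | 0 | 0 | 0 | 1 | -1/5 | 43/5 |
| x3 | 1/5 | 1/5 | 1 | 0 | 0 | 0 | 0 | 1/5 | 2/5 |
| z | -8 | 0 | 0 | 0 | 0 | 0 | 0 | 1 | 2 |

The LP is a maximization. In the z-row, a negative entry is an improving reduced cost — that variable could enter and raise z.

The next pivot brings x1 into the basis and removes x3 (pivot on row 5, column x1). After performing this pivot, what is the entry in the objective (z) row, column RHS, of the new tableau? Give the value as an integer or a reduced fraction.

Pivot element is row 5, column x1: 1/5.
Normalize row 5: new (row 5, RHS) = (2/5)/(1/5) = 2.
z-row ← z-row − (-8)·(new row 5): 2 − (-8)·2 = 18.

18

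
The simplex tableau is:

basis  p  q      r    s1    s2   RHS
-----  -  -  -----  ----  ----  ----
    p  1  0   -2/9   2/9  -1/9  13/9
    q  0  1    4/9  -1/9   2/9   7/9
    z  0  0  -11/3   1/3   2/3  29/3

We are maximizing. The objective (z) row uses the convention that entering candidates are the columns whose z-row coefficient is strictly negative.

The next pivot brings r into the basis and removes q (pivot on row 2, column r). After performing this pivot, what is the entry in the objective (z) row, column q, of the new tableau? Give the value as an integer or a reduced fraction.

33/4

Pivot element is row 2, column r: 4/9.
Normalize row 2: new (row 2, q) = 1/(4/9) = 9/4.
z-row ← z-row − (-11/3)·(new row 2): 0 − (-11/3)·(9/4) = 33/4.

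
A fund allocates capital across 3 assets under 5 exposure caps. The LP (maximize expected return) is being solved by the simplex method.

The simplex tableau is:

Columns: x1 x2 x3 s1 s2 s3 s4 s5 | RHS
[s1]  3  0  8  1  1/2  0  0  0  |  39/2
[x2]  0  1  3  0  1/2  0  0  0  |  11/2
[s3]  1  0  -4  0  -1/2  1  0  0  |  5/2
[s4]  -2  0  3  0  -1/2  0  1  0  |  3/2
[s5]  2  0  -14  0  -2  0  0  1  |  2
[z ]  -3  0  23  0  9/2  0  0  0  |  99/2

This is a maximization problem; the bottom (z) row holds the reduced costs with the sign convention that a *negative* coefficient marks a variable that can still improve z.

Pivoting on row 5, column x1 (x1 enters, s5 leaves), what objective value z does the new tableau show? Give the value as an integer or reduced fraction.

Minimum ratio for x1: 2/2 = 1.
z changes by −(z-row coeff of x1)·ratio = −(-3)·1 = 3.
New z = 99/2 + 3 = 105/2.

105/2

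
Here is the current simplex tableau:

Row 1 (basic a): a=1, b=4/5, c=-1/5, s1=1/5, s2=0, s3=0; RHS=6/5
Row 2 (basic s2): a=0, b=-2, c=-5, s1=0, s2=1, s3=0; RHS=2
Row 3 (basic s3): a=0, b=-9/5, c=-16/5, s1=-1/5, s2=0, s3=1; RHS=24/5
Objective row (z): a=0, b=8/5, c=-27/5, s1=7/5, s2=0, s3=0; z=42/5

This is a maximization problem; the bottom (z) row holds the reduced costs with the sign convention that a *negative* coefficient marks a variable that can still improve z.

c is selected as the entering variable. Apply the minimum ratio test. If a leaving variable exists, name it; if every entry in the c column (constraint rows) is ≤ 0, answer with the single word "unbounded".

unbounded

c-column entries: row 1: -1/5, row 2: -5, row 3: -16/5. All ≤ 0, so c can increase without bound; the LP is unbounded in this direction.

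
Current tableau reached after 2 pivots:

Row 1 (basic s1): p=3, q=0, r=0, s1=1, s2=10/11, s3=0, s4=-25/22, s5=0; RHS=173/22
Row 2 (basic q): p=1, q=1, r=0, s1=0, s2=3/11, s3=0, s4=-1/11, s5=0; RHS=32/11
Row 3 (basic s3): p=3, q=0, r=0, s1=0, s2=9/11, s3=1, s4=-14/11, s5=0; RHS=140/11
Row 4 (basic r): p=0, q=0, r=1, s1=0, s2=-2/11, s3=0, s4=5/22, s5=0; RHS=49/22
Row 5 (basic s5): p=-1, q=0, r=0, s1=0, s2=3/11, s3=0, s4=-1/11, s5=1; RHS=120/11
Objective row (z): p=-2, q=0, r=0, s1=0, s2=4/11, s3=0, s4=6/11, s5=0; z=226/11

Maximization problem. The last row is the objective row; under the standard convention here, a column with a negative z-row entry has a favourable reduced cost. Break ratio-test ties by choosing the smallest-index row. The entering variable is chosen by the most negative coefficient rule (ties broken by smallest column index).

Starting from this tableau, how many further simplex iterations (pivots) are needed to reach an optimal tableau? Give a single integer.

pivot: p in, s1 out → z = 851/33
pivot: s4 in, q out → z = 26
No improving column remains; optimal.

2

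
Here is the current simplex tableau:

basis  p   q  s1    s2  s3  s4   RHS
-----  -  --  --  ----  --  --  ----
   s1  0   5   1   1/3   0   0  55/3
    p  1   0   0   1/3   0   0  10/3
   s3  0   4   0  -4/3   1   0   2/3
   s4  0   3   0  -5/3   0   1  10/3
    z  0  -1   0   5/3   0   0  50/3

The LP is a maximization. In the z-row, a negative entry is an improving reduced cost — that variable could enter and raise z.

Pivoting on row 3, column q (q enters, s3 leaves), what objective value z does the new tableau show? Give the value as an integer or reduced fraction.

Minimum ratio for q: (2/3)/4 = 1/6.
z changes by −(z-row coeff of q)·ratio = −(-1)·(1/6) = 1/6.
New z = 50/3 + (1/6) = 101/6.

101/6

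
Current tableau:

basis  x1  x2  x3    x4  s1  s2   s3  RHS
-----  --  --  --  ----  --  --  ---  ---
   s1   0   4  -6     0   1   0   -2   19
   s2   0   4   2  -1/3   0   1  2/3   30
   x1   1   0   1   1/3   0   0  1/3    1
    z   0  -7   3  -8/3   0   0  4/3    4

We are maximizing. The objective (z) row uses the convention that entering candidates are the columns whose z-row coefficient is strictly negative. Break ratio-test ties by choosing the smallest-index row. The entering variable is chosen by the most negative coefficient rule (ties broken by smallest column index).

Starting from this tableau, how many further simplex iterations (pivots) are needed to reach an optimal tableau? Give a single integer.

3

pivot: x2 in, s1 out → z = 149/4
pivot: x3 in, x1 out → z = 179/4
pivot: x4 in, x3 out → z = 181/4
No improving column remains; optimal.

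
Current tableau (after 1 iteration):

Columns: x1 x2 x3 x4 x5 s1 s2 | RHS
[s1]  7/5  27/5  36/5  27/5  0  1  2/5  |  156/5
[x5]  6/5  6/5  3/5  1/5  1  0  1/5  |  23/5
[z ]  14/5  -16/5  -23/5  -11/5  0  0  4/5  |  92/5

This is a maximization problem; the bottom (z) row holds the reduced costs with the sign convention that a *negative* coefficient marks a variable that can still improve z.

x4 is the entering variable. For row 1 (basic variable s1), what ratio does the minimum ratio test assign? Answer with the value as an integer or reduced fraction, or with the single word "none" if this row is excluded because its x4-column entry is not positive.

52/9

Ratio = RHS / (x4 entry) = (156/5) / (27/5) = 52/9.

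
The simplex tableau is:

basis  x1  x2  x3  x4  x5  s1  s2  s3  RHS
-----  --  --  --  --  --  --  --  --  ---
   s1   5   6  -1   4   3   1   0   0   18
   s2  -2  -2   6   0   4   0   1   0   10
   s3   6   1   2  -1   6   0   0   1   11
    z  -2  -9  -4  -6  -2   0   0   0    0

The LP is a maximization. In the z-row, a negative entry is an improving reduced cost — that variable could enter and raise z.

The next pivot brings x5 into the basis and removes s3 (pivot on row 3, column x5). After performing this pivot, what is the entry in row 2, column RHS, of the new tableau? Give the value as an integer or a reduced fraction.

Pivot element is row 3, column x5: 6.
Normalize row 3: new (row 3, RHS) = 11/6 = 11/6.
row 2 ← row 2 − 4·(new row 3): 10 − 4·(11/6) = 8/3.

8/3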